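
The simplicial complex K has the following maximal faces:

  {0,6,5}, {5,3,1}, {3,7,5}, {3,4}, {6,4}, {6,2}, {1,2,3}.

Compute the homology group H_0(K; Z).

We work with the vertex ordering 0 < 1 < 2 < 3 < 4 < 5 < 6 < 7. The simplices of K, each written with vertices in increasing order, are:

  0-simplices (8): [0], [1], [2], [3], [4], [5], [6], [7]
  1-simplices (13): [0,5], [0,6], [1,2], [1,3], [1,5], [2,3], [2,6], [3,4], [3,5], [3,7], [4,6], [5,6], [5,7]
  2-simplices (4): [0,5,6], [1,2,3], [1,3,5], [3,5,7]

giving chain groups C_0 ≅ Z^8, C_1 ≅ Z^13, C_2 ≅ Z^4.

The boundary map ∂_1: C_1 → C_0 maps an edge to its endpoints' difference, ∂[p,q] = q − p.
The 8×13 boundary matrix has rank 7 and Smith normal form diag(1,1,1,1,1,1,1).

∂_2: C_2 → C_1 maps a triangle to the signed sum of its edges. For instance
  ∂[1,3,5] = [3,5] − [1,5] + [1,3],
  ∂[0,5,6] = [5,6] − [0,6] + [0,5].
This gives a 13×4 integer matrix of rank 4; reducing to Smith normal form yields diagonal entries (1,1,1,1).

Now H_k = ker ∂_k / im ∂_{k+1}, so:

  H_0: rank C_0 − rank ∂_1 = 8 − 7 = 1, and the invariant factors of ∂_1 are all 1, so H_0 ≅ Z.

H_0 = Z.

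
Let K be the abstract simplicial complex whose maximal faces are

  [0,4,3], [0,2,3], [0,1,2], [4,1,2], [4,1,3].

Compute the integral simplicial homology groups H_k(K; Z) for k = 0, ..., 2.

H_0 = Z,  H_1 = Z,  H_2 = 0.

K has 5 vertices, 10 edges, 5 triangles.
rank ∂_0 = 0, rank ∂_1 = 4 ⇒ b_0 = 5 − 0 − 4 = 1; all invariant factors of ∂_1 are 1 so no torsion. So H_0 ≅ Z.
rank ∂_1 = 4, rank ∂_2 = 5 ⇒ b_1 = 10 − 4 − 5 = 1; all invariant factors of ∂_2 are 1 so no torsion. So H_1 ≅ Z.
rank ∂_2 = 5, rank ∂_3 = 0 ⇒ b_2 = 5 − 5 − 0 = 0. So H_2 ≅ 0.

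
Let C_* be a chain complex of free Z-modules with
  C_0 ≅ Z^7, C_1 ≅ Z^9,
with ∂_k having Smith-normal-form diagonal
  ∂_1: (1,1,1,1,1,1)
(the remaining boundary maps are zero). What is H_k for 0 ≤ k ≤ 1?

H_0 ≅ Z,  H_1 ≅ Z^3.

H_0: b_0 = 7 − 0 − 6 = 1; torsion from ∂_1 factors > 1: none. So H_0 ≅ Z.
H_1: b_1 = 9 − 6 − 0 = 3; torsion from ∂_2 factors > 1: none. So H_1 ≅ Z^3.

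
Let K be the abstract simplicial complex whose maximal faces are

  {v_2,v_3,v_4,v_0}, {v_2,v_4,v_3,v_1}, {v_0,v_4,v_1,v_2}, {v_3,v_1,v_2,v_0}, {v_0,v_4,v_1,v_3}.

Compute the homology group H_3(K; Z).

H_3 = Z.

We work with the vertex ordering v_0 < v_1 < v_2 < v_3 < v_4. The simplices of K, each written with vertices in increasing order, are:

  0-simplices (5): [v_0], [v_1], [v_2], [v_3], [v_4]
  1-simplices (10): [v_0,v_1], [v_0,v_2], [v_0,v_3], [v_0,v_4], [v_1,v_2], [v_1,v_3], [v_1,v_4], [v_2,v_3], [v_2,v_4], [v_3,v_4]
  2-simplices (10): [v_0,v_1,v_2], [v_0,v_1,v_3], [v_0,v_1,v_4], [v_0,v_2,v_3], [v_0,v_2,v_4], [v_0,v_3,v_4], [v_1,v_2,v_3], [v_1,v_2,v_4], [v_1,v_3,v_4], [v_2,v_3,v_4]
  3-simplices (5): [v_0,v_1,v_2,v_3], [v_0,v_1,v_2,v_4], [v_0,v_1,v_3,v_4], [v_0,v_2,v_3,v_4], [v_1,v_2,v_3,v_4]

Hence C_0 ≅ Z^5, C_1 ≅ Z^10, C_2 ≅ Z^10, C_3 ≅ Z^5.

Boundary ∂_1: C_1 → C_0 is given by ∂[p,q] = [q] − [p]. For instance
  ∂[v_0,v_3] = [v_3] − [v_0].
As a 5×10 matrix over Z this has rank 4, with invariant factors (1,1,1,1).

∂_2: C_2 → C_1 maps a triangle to the signed sum of its edges. For instance
  ∂[v_0,v_2,v_4] = [v_2,v_4] − [v_0,v_4] + [v_0,v_2],
  ∂[v_0,v_1,v_3] = [v_1,v_3] − [v_0,v_3] + [v_0,v_1].
The 10×10 boundary matrix has rank 6 and Smith normal form diag(1,1,1,1,1,1).

∂_3: C_3 → C_2 sends each 3-simplex σ to the alternating sum Σ_i (−1)^i (σ with its i-th vertex removed). For instance
  ∂[v_0,v_1,v_2,v_3] = [v_1,v_2,v_3] − [v_0,v_2,v_3] + [v_0,v_1,v_3] − [v_0,v_1,v_2],
  ∂[v_1,v_2,v_3,v_4] = [v_2,v_3,v_4] − [v_1,v_3,v_4] + [v_1,v_2,v_4] − [v_1,v_2,v_3].
As a 10×5 matrix over Z this has rank 4, with invariant factors (1,1,1,1).

Now H_k = ker ∂_k / im ∂_{k+1}, so:

  H_3: rank ker ∂_3 − rank ∂_4 = (5 − 4) − 0 = 1, and there is no ∂_4, so H_3 = Z.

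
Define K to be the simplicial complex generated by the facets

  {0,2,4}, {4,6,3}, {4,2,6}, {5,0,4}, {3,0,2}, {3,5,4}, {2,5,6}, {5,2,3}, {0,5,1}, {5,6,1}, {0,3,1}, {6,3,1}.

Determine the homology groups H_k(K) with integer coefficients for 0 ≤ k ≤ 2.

Fix the vertex order 0 < 1 < 2 < 3 < 4 < 5 < 6 and write every simplex with vertices in increasing order. Then dim K = 2 and the simplices of K are:

  0-simplices (7): [0], [1], [2], [3], [4], [5], [6]
  1-simplices (18): [0,1], [0,2], [0,3], [0,4], [0,5], [1,3], [1,5], [1,6], [2,3], [2,4], [2,5], [2,6], [3,4], [3,5], [3,6], [4,5], [4,6], [5,6]
  2-simplices (12): [0,1,3], [0,1,5], [0,2,3], [0,2,4], [0,4,5], [1,3,6], [1,5,6], [2,3,5], [2,4,6], [2,5,6], [3,4,5], [3,4,6]

giving chain groups C_0 ≅ Z^7, C_1 ≅ Z^18, C_2 ≅ Z^12.

The boundary map ∂_1: C_1 → C_0 is given by ∂[p,q] = [q] − [p].
The 7×18 boundary matrix has rank 6 and Smith normal form diag(1,1,1,1,1,1).

The boundary map ∂_2: C_2 → C_1 sends each 2-simplex [p,q,r] to [q,r] − [p,r] + [p,q]. For instance
  ∂[0,4,5] = [4,5] − [0,5] + [0,4],
  ∂[2,5,6] = [5,6] − [2,6] + [2,5].
This gives a 18×12 integer matrix of rank 12; reducing to Smith normal form yields diagonal entries (1,1,1,1,1,1,1,1,1,1,1,2).

Computing H_k = (kernel of ∂_k) / (image of ∂_{k+1}):

  H_0: rank C_0 − rank ∂_1 = 7 − 6 = 1, and the invariant factors of ∂_1 are all 1, so H_0 ≅ Z.
  H_1: rank ker ∂_1 − rank ∂_2 = (18 − 6) − 12 = 0, and ∂_2 has invariant factor 2 > 1, so H_1 ≅ Z/2.
  H_2: rank ker ∂_2 − rank ∂_3 = (12 − 12) − 0 = 0, and there is no ∂_3, so H_2 ≅ 0.

H_0 = Z,  H_1 = Z/2,  H_2 = 0.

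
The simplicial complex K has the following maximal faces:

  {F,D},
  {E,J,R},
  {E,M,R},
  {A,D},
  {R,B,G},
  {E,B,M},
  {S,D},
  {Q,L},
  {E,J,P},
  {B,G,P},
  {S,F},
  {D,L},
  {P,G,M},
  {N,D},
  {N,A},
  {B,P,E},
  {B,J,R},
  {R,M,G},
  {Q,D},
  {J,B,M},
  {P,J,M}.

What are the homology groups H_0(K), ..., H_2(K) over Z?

H_0 = Z^2,  H_1 = Z^3 ⊕ Z/2Z,  H_2 = 0.

Fix the vertex order A < B < D < E < F < G < J < L < M < N < P < Q < R < S and write every simplex with vertices in increasing order. Then dim K = 2 and the simplices of K are:

  0-simplices (14): A, B, D, E, F, G, J, L, M, N, P, Q, R, S
  1-simplices (27): AD, AN, BE, BG, BJ, BM, BP, BR, DF, DL, DN, DQ, DS, EJ, EM, EP, ER, FS, GM, GP, GR, JM, JP, JR, LQ, MP, MR
  2-simplices (12): BEM, BEP, BGP, BGR, BJM, BJR, EJP, EJR, EMR, GMP, GMR, JMP

Hence C_0 ≅ Z^14, C_1 ≅ Z^27, C_2 ≅ Z^12.

∂_1: C_1 → C_0 is given by ∂[p,q] = [q] − [p]. For instance
  ∂BE = E − B.
The resulting 14×27 matrix has rank 12, and its Smith normal form has invariant factors (1,1,1,1,1,1,1,1,1,1,1,1).

∂_2: C_2 → C_1 sends each 2-simplex [p,q,r] to [q,r] − [p,r] + [p,q]. For instance
  ∂EJP = JP − EP + EJ,
  ∂BEP = EP − BP + BE.
The resulting 27×12 matrix has rank 12, and its Smith normal form has invariant factors (1,1,1,1,1,1,1,1,1,1,1,2).

Now H_k = ker ∂_k / im ∂_{k+1}, so:

  H_0: rank C_0 − rank ∂_1 = 14 − 12 = 2, and the invariant factors of ∂_1 are all 1, so H_0 ≅ Z^2.
  H_1: rank ker ∂_1 − rank ∂_2 = (27 − 12) − 12 = 3, and ∂_2 has invariant factor 2 > 1, so H_1 ≅ Z^3 ⊕ Z/2Z.
  H_2: rank ker ∂_2 − rank ∂_3 = (12 − 12) − 0 = 0, and there is no ∂_3, so H_2 ≅ 0.

As a check, the Euler characteristic is 14 − 27 + 12 = -1, which agrees with 2 − 3 + 0 = -1.
(K is a triangulation of the disjoint union of a wedge of 3 circles and the real projective plane RP^2.)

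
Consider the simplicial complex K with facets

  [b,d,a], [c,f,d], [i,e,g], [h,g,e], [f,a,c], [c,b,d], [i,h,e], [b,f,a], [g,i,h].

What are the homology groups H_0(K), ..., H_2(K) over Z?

Take the total order a < b < c < d < e < f < g < h < i on the vertex set. Then K (dimension 2) consists of the simplices:

  0-simplices (9): a, b, c, d, e, f, g, h, i
  1-simplices (16): ab, ac, ad, af, bc, bd, bf, cd, cf, df, eg, eh, ei, gh, gi, hi
  2-simplices (9): abd, abf, acf, bcd, cdf, egh, egi, ehi, ghi

giving chain groups C_0 ≅ Z^9, C_1 ≅ Z^16, C_2 ≅ Z^9.

Boundary ∂_1: C_1 → C_0 is given by ∂[p,q] = [q] − [p].
The 9×16 boundary matrix has rank 7 and Smith normal form diag(1,1,1,1,1,1,1).

∂_2: C_2 → C_1 maps a triangle to the signed sum of its edges. For instance
  ∂ehi = hi − ei + eh,
  ∂abd = bd − ad + ab.
The resulting 16×9 matrix has rank 8, and its Smith normal form has invariant factors (1,1,1,1,1,1,1,1).

From H_k ≅ ker(∂_k) / im(∂_{k+1}) we obtain:

  H_0: rank C_0 − rank ∂_1 = 9 − 7 = 2, and the invariant factors of ∂_1 are all 1, so H_0 = Z^2.
  H_1: rank ker ∂_1 − rank ∂_2 = (16 − 7) − 8 = 1, and the invariant factors of ∂_2 are all 1, so H_1 = Z.
  H_2: rank ker ∂_2 − rank ∂_3 = (9 − 8) − 0 = 1, and there is no ∂_3, so H_2 = Z.

As a check, the Euler characteristic is 9 − 16 + 9 = 2, which agrees with 2 − 1 + 1 = 2.

H_0 = Z^2,  H_1 = Z,  H_2 = Z.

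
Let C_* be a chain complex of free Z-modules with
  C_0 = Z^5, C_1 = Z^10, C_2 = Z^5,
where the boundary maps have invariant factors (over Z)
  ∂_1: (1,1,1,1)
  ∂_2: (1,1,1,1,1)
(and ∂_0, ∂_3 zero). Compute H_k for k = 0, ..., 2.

H_0: b_0 = 5 − 0 − 4 = 1; torsion from ∂_1 factors > 1: none. So H_0 ≅ Z.
H_1: b_1 = 10 − 4 − 5 = 1; torsion from ∂_2 factors > 1: none. So H_1 ≅ Z.
H_2: b_2 = 5 − 5 − 0 = 0; torsion from ∂_3 factors > 1: none. So H_2 ≅ 0.

H_0 ≅ Z,  H_1 ≅ Z,  H_2 = 0.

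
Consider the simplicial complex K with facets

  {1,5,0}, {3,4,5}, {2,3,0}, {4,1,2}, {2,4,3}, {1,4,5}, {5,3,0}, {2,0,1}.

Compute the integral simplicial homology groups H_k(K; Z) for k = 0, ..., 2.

Take the total order 0 < 1 < 2 < 3 < 4 < 5 on the vertex set. Then K (dimension 2) consists of the simplices:

  0-simplices (6): [0], [1], [2], [3], [4], [5]
  1-simplices (12): [0,1], [0,2], [0,3], [0,5], [1,2], [1,4], [1,5], [2,3], [2,4], [3,4], [3,5], [4,5]
  2-simplices (8): [0,1,2], [0,1,5], [0,2,3], [0,3,5], [1,2,4], [1,4,5], [2,3,4], [3,4,5]

giving chain groups C_0 ≅ Z^6, C_1 ≅ Z^12, C_2 ≅ Z^8.

The boundary map ∂_1: C_1 → C_0 is given by ∂[p,q] = [q] − [p]. For instance
  ∂[3,5] = [5] − [3].
The 6×12 boundary matrix has rank 5 and Smith normal form diag(1,1,1,1,1).

∂_2: C_2 → C_1 sends each 2-simplex [p,q,r] to [q,r] − [p,r] + [p,q]. For instance
  ∂[2,3,4] = [3,4] − [2,4] + [2,3],
  ∂[0,2,3] = [2,3] − [0,3] + [0,2].
As a 12×8 matrix over Z this has rank 7, with invariant factors (1,1,1,1,1,1,1).

Computing H_k = (kernel of ∂_k) / (image of ∂_{k+1}):

  H_0: rank C_0 − rank ∂_1 = 6 − 5 = 1, and the invariant factors of ∂_1 are all 1, so H_0 = Z.
  H_1: rank ker ∂_1 − rank ∂_2 = (12 − 5) − 7 = 0, and the invariant factors of ∂_2 are all 1, so H_1 = 0.
  H_2: rank ker ∂_2 − rank ∂_3 = (8 − 7) − 0 = 1, and there is no ∂_3, so H_2 = Z.

H_0 ≅ Z,  H_1 = 0,  H_2 ≅ Z.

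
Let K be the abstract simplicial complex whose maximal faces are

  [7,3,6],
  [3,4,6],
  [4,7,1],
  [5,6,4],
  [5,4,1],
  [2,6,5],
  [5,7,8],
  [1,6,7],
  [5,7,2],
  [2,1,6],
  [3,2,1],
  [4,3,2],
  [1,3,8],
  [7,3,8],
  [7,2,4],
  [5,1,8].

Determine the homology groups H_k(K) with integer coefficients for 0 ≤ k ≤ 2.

H_0 ≅ Z,  H_1 ≅ Z^2,  H_2 ≅ Z.

We work with the vertex ordering 1 < 2 < 3 < 4 < 5 < 6 < 7 < 8. The simplices of K, each written with vertices in increasing order, are:

  0-simplices (8): [1], [2], [3], [4], [5], [6], [7], [8]
  1-simplices (24): (24 of them)
  2-simplices (16): [1,2,3], [1,2,6], [1,3,8], [1,4,5], [1,4,7], [1,5,8], [1,6,7], [2,3,4], [2,4,7], [2,5,6], [2,5,7], [3,4,6], [3,6,7], [3,7,8], [4,5,6], [5,7,8]

giving chain groups C_0 ≅ Z^8, C_1 ≅ Z^24, C_2 ≅ Z^16.

The boundary map ∂_1: C_1 → C_0 maps an edge to its endpoints' difference, ∂[p,q] = q − p.
As a 8×24 matrix over Z this has rank 7, with invariant factors (1,1,1,1,1,1,1).

The boundary map ∂_2: C_2 → C_1 acts by ∂[p,q,r] = [q,r] − [p,r] + [p,q]. For instance
  ∂[1,2,3] = [2,3] − [1,3] + [1,2],
  ∂[1,6,7] = [6,7] − [1,7] + [1,6].
The 24×16 boundary matrix has rank 15 and Smith normal form diag(1,1,1,1,1,1,1,1,1,1,1,1,1,1,1).

From H_k ≅ ker(∂_k) / im(∂_{k+1}) we obtain:

  H_0: rank C_0 − rank ∂_1 = 8 − 7 = 1, and the invariant factors of ∂_1 are all 1, so H_0 = Z.
  H_1: rank ker ∂_1 − rank ∂_2 = (24 − 7) − 15 = 2, and the invariant factors of ∂_2 are all 1, so H_1 = Z^2.
  H_2: rank ker ∂_2 − rank ∂_3 = (16 − 15) − 0 = 1, and there is no ∂_3, so H_2 = Z.

As a check, the Euler characteristic is 8 − 24 + 16 = 0, which agrees with 1 − 2 + 1 = 0.
(K is a triangulation of the torus T^2.)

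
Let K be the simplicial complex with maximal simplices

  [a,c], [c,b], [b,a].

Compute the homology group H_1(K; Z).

Order the vertices as a < b < c. Listing each simplex with vertices in this order, K has dimension 1 with simplices:

  0-simplices (3): a, b, c
  1-simplices (3): ab, ac, bc

Hence C_0 ≅ Z^3, C_1 ≅ Z^3.

Boundary ∂_1: C_1 → C_0 is given by ∂[p,q] = [q] − [p].
The 3×3 boundary matrix has rank 2 and Smith normal form diag(1,1).

Now H_k = ker ∂_k / im ∂_{k+1}, so:

  H_1: rank ker ∂_1 − rank ∂_2 = (3 − 2) − 0 = 1, and there is no ∂_2, so H_1 = Z.

(K is a triangulation of the circle S^1.)

H_1 ≅ Z.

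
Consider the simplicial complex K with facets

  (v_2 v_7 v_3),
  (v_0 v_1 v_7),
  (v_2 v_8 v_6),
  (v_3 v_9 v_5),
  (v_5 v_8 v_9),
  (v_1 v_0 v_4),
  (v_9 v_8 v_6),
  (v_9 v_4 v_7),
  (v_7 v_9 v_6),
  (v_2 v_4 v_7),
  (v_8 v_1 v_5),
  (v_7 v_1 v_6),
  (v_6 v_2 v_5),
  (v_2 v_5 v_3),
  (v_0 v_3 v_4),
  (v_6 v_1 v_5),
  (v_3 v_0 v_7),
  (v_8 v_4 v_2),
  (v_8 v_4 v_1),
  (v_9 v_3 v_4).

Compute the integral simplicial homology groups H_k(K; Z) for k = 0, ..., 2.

H_0 = Z,  H_1 = Z ⊕ Z/2,  H_2 = 0.

Take the total order v_0 < v_1 < v_2 < v_3 < v_4 < v_5 < v_6 < v_7 < v_8 < v_9 on the vertex set. Then K (dimension 2) consists of the simplices:

  0-simplices (10): [v_0], [v_1], [v_2], [v_3], [v_4], [v_5], [v_6], [v_7], [v_8], [v_9]
  1-simplices (30): (30 of them)
  2-simplices (20): (20 of them)

Hence C_0 ≅ Z^10, C_1 ≅ Z^30, C_2 ≅ Z^20.

∂_1: C_1 → C_0 sends each edge [p,q] (with p < q) to q − p.
The 10×30 boundary matrix has rank 9 and Smith normal form diag(1,1,1,1,1,1,1,1,1).

The boundary map ∂_2: C_2 → C_1 sends each 2-simplex [p,q,r] to [q,r] − [p,r] + [p,q]. For instance
  ∂[v_1,v_5,v_6] = [v_5,v_6] − [v_1,v_6] + [v_1,v_5],
  ∂[v_3,v_4,v_9] = [v_4,v_9] − [v_3,v_9] + [v_3,v_4].
As a 30×20 matrix over Z this has rank 20, with invariant factors (1,1,1,1,1,1,1,1,1,1,1,1,1,1,1,1,1,1,1,2).

From H_k ≅ ker(∂_k) / im(∂_{k+1}) we obtain:

  H_0: rank C_0 − rank ∂_1 = 10 − 9 = 1, and the invariant factors of ∂_1 are all 1, so H_0 ≅ Z.
  H_1: rank ker ∂_1 − rank ∂_2 = (30 − 9) − 20 = 1, and ∂_2 has invariant factor 2 > 1, so H_1 ≅ Z ⊕ Z/2.
  H_2: rank ker ∂_2 − rank ∂_3 = (20 − 20) − 0 = 0, and there is no ∂_3, so H_2 ≅ 0.

(K is a triangulation of the Klein bottle.)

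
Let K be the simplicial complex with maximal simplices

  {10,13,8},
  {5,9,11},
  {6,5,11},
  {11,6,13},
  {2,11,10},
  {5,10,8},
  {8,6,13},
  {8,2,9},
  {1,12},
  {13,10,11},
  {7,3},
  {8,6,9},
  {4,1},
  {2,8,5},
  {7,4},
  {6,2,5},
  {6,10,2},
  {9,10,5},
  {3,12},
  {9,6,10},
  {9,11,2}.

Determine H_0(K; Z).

Fix the vertex order 1 < 2 < 3 < 4 < 5 < 6 < 7 < 8 < 9 < 10 < 11 < 12 < 13 and write every simplex with vertices in increasing order. Then dim K = 2 and the simplices of K are:

  0-simplices (13): [1], [2], [3], [4], [5], [6], [7], [8], [9], [10], [11], [12], [13]
  1-simplices (29): (29 of them)
  2-simplices (16): [2,5,6], [2,5,8], [2,6,10], [2,8,9], [2,9,11], [2,10,11], [5,6,11], [5,8,10], [5,9,10], [5,9,11], [6,8,9], [6,8,13], [6,9,10], [6,11,13], [8,10,13], [10,11,13]

so the chain groups are C_0 ≅ Z^13, C_1 ≅ Z^29, C_2 ≅ Z^16.

The boundary map ∂_1: C_1 → C_0 maps an edge to its endpoints' difference, ∂[p,q] = q − p. For instance
  ∂[11,13] = [13] − [11].
As a 13×29 matrix over Z this has rank 11, with invariant factors (1,1,1,1,1,1,1,1,1,1,1).

∂_2: C_2 → C_1 sends each 2-simplex [p,q,r] to [q,r] − [p,r] + [p,q]. For instance
  ∂[6,11,13] = [11,13] − [6,13] + [6,11],
  ∂[2,8,9] = [8,9] − [2,9] + [2,8].
The resulting 29×16 matrix has rank 15, and its Smith normal form has invariant factors (1,1,1,1,1,1,1,1,1,1,1,1,1,1,1).

Computing H_k = (kernel of ∂_k) / (image of ∂_{k+1}):

  H_0: rank C_0 − rank ∂_1 = 13 − 11 = 2, and the invariant factors of ∂_1 are all 1, so H_0 ≅ Z^2.

H_0 ≅ Z^2.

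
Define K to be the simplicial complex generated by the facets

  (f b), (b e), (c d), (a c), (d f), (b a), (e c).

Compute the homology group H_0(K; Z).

Fix the vertex order a < b < c < d < e < f and write every simplex with vertices in increasing order. Then dim K = 1 and the simplices of K are:

  0-simplices (6): a, b, c, d, e, f
  1-simplices (7): ab, ac, be, bf, cd, ce, df

giving chain groups C_0 ≅ Z^6, C_1 ≅ Z^7.

The boundary map ∂_1: C_1 → C_0 sends each edge [p,q] (with p < q) to q − p.
This gives a 6×7 integer matrix of rank 5; reducing to Smith normal form yields diagonal entries (1,1,1,1,1).

From H_k ≅ ker(∂_k) / im(∂_{k+1}) we obtain:

  H_0: rank C_0 − rank ∂_1 = 6 − 5 = 1, and the invariant factors of ∂_1 are all 1, so H_0 = Z.

H_0 ≅ Z.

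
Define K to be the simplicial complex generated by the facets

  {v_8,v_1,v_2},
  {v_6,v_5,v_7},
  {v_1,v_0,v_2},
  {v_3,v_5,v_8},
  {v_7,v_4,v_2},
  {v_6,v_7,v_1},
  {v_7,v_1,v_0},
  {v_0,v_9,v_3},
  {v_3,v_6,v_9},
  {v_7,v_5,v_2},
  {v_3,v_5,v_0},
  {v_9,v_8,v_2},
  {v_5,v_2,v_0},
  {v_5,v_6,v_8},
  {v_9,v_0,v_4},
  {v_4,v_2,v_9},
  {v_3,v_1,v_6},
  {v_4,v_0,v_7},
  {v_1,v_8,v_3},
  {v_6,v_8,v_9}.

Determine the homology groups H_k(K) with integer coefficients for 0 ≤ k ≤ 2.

Order the vertices as v_0 < v_1 < v_2 < v_3 < v_4 < v_5 < v_6 < v_7 < v_8 < v_9. Listing each simplex with vertices in this order, K has dimension 2 with simplices:

  0-simplices (10): [v_0], [v_1], [v_2], [v_3], [v_4], [v_5], [v_6], [v_7], [v_8], [v_9]
  1-simplices (30): (30 of them)
  2-simplices (20): (20 of them)

giving chain groups C_0 ≅ Z^10, C_1 ≅ Z^30, C_2 ≅ Z^20.

Boundary ∂_1: C_1 → C_0 maps an edge to its endpoints' difference, ∂[p,q] = q − p.
The resulting 10×30 matrix has rank 9, and its Smith normal form has invariant factors (1,1,1,1,1,1,1,1,1).

The boundary map ∂_2: C_2 → C_1 maps a triangle to the signed sum of its edges. For instance
  ∂[v_1,v_6,v_7] = [v_6,v_7] − [v_1,v_7] + [v_1,v_6],
  ∂[v_1,v_3,v_8] = [v_3,v_8] − [v_1,v_8] + [v_1,v_3].
This gives a 30×20 integer matrix of rank 20; reducing to Smith normal form yields diagonal entries (1,1,1,1,1,1,1,1,1,1,1,1,1,1,1,1,1,1,1,2).

Computing H_k = (kernel of ∂_k) / (image of ∂_{k+1}):

  H_0: rank C_0 − rank ∂_1 = 10 − 9 = 1, and the invariant factors of ∂_1 are all 1, so H_0 = Z.
  H_1: rank ker ∂_1 − rank ∂_2 = (30 − 9) − 20 = 1, and ∂_2 has invariant factor 2 > 1, so H_1 = Z ⊕ Z/2.
  H_2: rank ker ∂_2 − rank ∂_3 = (20 − 20) − 0 = 0, and there is no ∂_3, so H_2 = 0.

As a check, the Euler characteristic is 10 − 30 + 20 = 0, which agrees with 1 − 1 + 0 = 0.

H_0 ≅ Z,  H_1 ≅ Z ⊕ Z/2,  H_2 = 0.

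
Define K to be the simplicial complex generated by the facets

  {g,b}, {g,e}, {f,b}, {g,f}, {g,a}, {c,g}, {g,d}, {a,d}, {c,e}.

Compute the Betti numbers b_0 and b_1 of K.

Order the vertices as a < b < c < d < e < f < g. Listing each simplex with vertices in this order, K has dimension 1 with simplices:

  0-simplices (7): a, b, c, d, e, f, g
  1-simplices (9): ad, ag, bf, bg, ce, cg, dg, eg, fg

so the chain groups are C_0 ≅ Z^7, C_1 ≅ Z^9.

The boundary map ∂_1: C_1 → C_0 sends each edge [p,q] (with p < q) to q − p. For instance
  ∂ad = d − a.
This gives a 7×9 integer matrix of rank 6; reducing to Smith normal form yields diagonal entries (1,1,1,1,1,1).

Reading off H_k = ker ∂_k / im ∂_{k+1}:

  H_0: rank C_0 − rank ∂_1 = 7 − 6 = 1, and the invariant factors of ∂_1 are all 1, so H_0 ≅ Z.
  H_1: rank ker ∂_1 − rank ∂_2 = (9 − 6) − 0 = 3, and there is no ∂_2, so H_1 ≅ Z^3.

Hence the Betti numbers are b_0 = 1, b_1 = 3.

b_0 = 1, b_1 = 3.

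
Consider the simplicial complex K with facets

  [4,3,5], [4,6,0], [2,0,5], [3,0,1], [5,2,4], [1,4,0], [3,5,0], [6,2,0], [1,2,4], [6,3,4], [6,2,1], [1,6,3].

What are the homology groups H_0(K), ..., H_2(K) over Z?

H_0 = Z,  H_1 = Z/2,  H_2 = 0.

We work with the vertex ordering 0 < 1 < 2 < 3 < 4 < 5 < 6. The simplices of K, each written with vertices in increasing order, are:

  0-simplices (7): [0], [1], [2], [3], [4], [5], [6]
  1-simplices (18): [0,1], [0,2], [0,3], [0,4], [0,5], [0,6], [1,2], [1,3], [1,4], [1,6], [2,4], [2,5], [2,6], [3,4], [3,5], [3,6], [4,5], [4,6]
  2-simplices (12): [0,1,3], [0,1,4], [0,2,5], [0,2,6], [0,3,5], [0,4,6], [1,2,4], [1,2,6], [1,3,6], [2,4,5], [3,4,5], [3,4,6]

giving chain groups C_0 ≅ Z^7, C_1 ≅ Z^18, C_2 ≅ Z^12.

The boundary map ∂_1: C_1 → C_0 maps an edge to its endpoints' difference, ∂[p,q] = q − p.
The resulting 7×18 matrix has rank 6, and its Smith normal form has invariant factors (1,1,1,1,1,1).

The boundary map ∂_2: C_2 → C_1 maps a triangle to the signed sum of its edges. For instance
  ∂[0,2,5] = [2,5] − [0,5] + [0,2],
  ∂[3,4,6] = [4,6] − [3,6] + [3,4].
As a 18×12 matrix over Z this has rank 12, with invariant factors (1,1,1,1,1,1,1,1,1,1,1,2).

From H_k ≅ ker(∂_k) / im(∂_{k+1}) we obtain:

  H_0: rank C_0 − rank ∂_1 = 7 − 6 = 1, and the invariant factors of ∂_1 are all 1, so H_0 ≅ Z.
  H_1: rank ker ∂_1 − rank ∂_2 = (18 − 6) − 12 = 0, and ∂_2 has invariant factor 2 > 1, so H_1 ≅ Z/2.
  H_2: rank ker ∂_2 − rank ∂_3 = (12 − 12) − 0 = 0, and there is no ∂_3, so H_2 ≅ 0.

As a check, the Euler characteristic is 7 − 18 + 12 = 1, which agrees with 1 − 0 + 0 = 1.
(K is a triangulation of the real projective plane RP^2.)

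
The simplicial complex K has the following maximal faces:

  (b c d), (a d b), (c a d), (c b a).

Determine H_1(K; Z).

K has 4 vertices, 6 edges, 4 triangles.
rank ∂_1 = 3, rank ∂_2 = 3 ⇒ b_1 = 6 − 3 − 3 = 0; all invariant factors of ∂_2 are 1 so no torsion. So H_1 ≅ 0.

H_1 = 0.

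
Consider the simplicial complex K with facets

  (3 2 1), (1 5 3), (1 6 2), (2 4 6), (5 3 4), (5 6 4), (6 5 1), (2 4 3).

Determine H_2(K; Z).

H_2 = Z.

Take the total order 1 < 2 < 3 < 4 < 5 < 6 on the vertex set. Then K (dimension 2) consists of the simplices:

  0-simplices (6): [1], [2], [3], [4], [5], [6]
  1-simplices (12): [1,2], [1,3], [1,5], [1,6], [2,3], [2,4], [2,6], [3,4], [3,5], [4,5], [4,6], [5,6]
  2-simplices (8): [1,2,3], [1,2,6], [1,3,5], [1,5,6], [2,3,4], [2,4,6], [3,4,5], [4,5,6]

Hence C_0 ≅ Z^6, C_1 ≅ Z^12, C_2 ≅ Z^8.

Boundary ∂_1: C_1 → C_0 sends each edge [p,q] (with p < q) to q − p.
As a 6×12 matrix over Z this has rank 5, with invariant factors (1,1,1,1,1).

∂_2: C_2 → C_1 maps a triangle to the signed sum of its edges. For instance
  ∂[2,3,4] = [3,4] − [2,4] + [2,3],
  ∂[2,4,6] = [4,6] − [2,6] + [2,4].
The resulting 12×8 matrix has rank 7, and its Smith normal form has invariant factors (1,1,1,1,1,1,1).

Now H_k = ker ∂_k / im ∂_{k+1}, so:

  H_2: rank ker ∂_2 − rank ∂_3 = (8 − 7) − 0 = 1, and there is no ∂_3, so H_2 ≅ Z.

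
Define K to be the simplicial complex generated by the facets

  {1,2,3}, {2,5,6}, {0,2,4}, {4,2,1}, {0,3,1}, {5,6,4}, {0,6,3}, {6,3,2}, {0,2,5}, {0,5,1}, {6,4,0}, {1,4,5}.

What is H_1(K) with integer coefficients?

Take the total order 0 < 1 < 2 < 3 < 4 < 5 < 6 on the vertex set. Then K (dimension 2) consists of the simplices:

  0-simplices (7): [0], [1], [2], [3], [4], [5], [6]
  1-simplices (18): [0,1], [0,2], [0,3], [0,4], [0,5], [0,6], [1,2], [1,3], [1,4], [1,5], [2,3], [2,4], [2,5], [2,6], [3,6], [4,5], [4,6], [5,6]
  2-simplices (12): [0,1,3], [0,1,5], [0,2,4], [0,2,5], [0,3,6], [0,4,6], [1,2,3], [1,2,4], [1,4,5], [2,3,6], [2,5,6], [4,5,6]

Hence C_0 ≅ Z^7, C_1 ≅ Z^18, C_2 ≅ Z^12.

The boundary map ∂_1: C_1 → C_0 is given by ∂[p,q] = [q] − [p]. For instance
  ∂[0,6] = [6] − [0].
The 7×18 boundary matrix has rank 6 and Smith normal form diag(1,1,1,1,1,1).

Boundary ∂_2: C_2 → C_1 sends each 2-simplex [p,q,r] to [q,r] − [p,r] + [p,q]. For instance
  ∂[2,5,6] = [5,6] − [2,6] + [2,5],
  ∂[0,4,6] = [4,6] − [0,6] + [0,4].
This gives a 18×12 integer matrix of rank 12; reducing to Smith normal form yields diagonal entries (1,1,1,1,1,1,1,1,1,1,1,2).

From H_k ≅ ker(∂_k) / im(∂_{k+1}) we obtain:

  H_1: rank ker ∂_1 − rank ∂_2 = (18 − 6) − 12 = 0, and ∂_2 has invariant factor 2 > 1, so H_1 = Z_2.

H_1 = Z_2.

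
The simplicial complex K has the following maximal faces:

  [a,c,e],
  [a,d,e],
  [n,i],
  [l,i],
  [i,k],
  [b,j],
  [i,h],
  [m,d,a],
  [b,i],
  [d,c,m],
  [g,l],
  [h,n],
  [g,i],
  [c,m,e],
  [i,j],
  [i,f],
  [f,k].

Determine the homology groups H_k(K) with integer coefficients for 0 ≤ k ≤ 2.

Fix the vertex order a < b < c < d < e < f < g < h < i < j < k < l < m < n and write every simplex with vertices in increasing order. Then dim K = 2 and the simplices of K are:

  0-simplices (14): a, b, c, d, e, f, g, h, i, j, k, l, m, n
  1-simplices (22): ac, ad, ae, am, bi, bj, cd, ce, cm, de, dm, em, fi, fk, gi, gl, hi, hn, ij, ik, il, in
  2-simplices (5): ace, ade, adm, cdm, cem

Hence C_0 ≅ Z^14, C_1 ≅ Z^22, C_2 ≅ Z^5.

∂_1: C_1 → C_0 sends each edge [p,q] (with p < q) to q − p. For instance
  ∂gl = l − g.
As a 14×22 matrix over Z this has rank 12, with invariant factors (1,1,1,1,1,1,1,1,1,1,1,1).

∂_2: C_2 → C_1 acts by ∂[p,q,r] = [q,r] − [p,r] + [p,q]. For instance
  ∂adm = dm − am + ad,
  ∂cem = em − cm + ce.
As a 22×5 matrix over Z this has rank 5, with invariant factors (1,1,1,1,1).

Reading off H_k = ker ∂_k / im ∂_{k+1}:

  H_0: rank C_0 − rank ∂_1 = 14 − 12 = 2, and the invariant factors of ∂_1 are all 1, so H_0 = Z^2.
  H_1: rank ker ∂_1 − rank ∂_2 = (22 − 12) − 5 = 5, and the invariant factors of ∂_2 are all 1, so H_1 = Z^5.
  H_2: rank ker ∂_2 − rank ∂_3 = (5 − 5) − 0 = 0, and there is no ∂_3, so H_2 = 0.

H_0 = Z^2,  H_1 = Z^5,  H_2 = 0.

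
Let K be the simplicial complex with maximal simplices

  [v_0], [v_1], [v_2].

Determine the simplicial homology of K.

H_0 = Z^3.

We work with the vertex ordering v_0 < v_1 < v_2. The simplices of K, each written with vertices in increasing order, are:

  0-simplices (3): [v_0], [v_1], [v_2]

Hence C_0 ≅ Z^3.

Computing H_k = (kernel of ∂_k) / (image of ∂_{k+1}):

  H_0: rank C_0 − rank ∂_1 = 3 − 0 = 3, and there is no ∂_1, so H_0 = Z^3.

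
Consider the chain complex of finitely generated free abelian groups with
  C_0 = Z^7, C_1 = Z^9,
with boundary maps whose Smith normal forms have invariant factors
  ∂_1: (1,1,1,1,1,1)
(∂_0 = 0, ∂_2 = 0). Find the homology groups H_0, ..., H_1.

H_0 ≅ Z,  H_1 ≅ Z^3.

H_0: b_0 = 7 − 0 − 6 = 1; torsion from ∂_1 factors > 1: none. So H_0 ≅ Z.
H_1: b_1 = 9 − 6 − 0 = 3; torsion from ∂_2 factors > 1: none. So H_1 ≅ Z^3.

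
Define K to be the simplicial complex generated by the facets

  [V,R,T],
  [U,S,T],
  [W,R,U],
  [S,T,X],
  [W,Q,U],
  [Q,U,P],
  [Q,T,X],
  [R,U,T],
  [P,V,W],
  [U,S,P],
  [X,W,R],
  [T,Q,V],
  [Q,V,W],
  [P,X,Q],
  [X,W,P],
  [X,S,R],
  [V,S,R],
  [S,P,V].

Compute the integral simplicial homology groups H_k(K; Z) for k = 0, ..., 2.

We work with the vertex ordering P < Q < R < S < T < U < V < W < X. The simplices of K, each written with vertices in increasing order, are:

  0-simplices (9): P, Q, R, S, T, U, V, W, X
  1-simplices (27): PQ, PS, PU, PV, PW, PX, QT, QU, QV, QW, QX, RS, RT, RU, RV, RW, RX, ST, SU, SV, SX, TU, TV, TX, UW, VW, WX
  2-simplices (18): PQU, PQX, PSU, PSV, PVW, PWX, QTV, QTX, QUW, QVW, RSV, RSX, RTU, RTV, RUW, RWX, STU, STX

giving chain groups C_0 ≅ Z^9, C_1 ≅ Z^27, C_2 ≅ Z^18.

∂_1: C_1 → C_0 is given by ∂[p,q] = [q] − [p].
This gives a 9×27 integer matrix of rank 8; reducing to Smith normal form yields diagonal entries (1,1,1,1,1,1,1,1).

The boundary map ∂_2: C_2 → C_1 acts by ∂[p,q,r] = [q,r] − [p,r] + [p,q]. For instance
  ∂PQX = QX − PX + PQ,
  ∂RWX = WX − RX + RW.
As a 27×18 matrix over Z this has rank 18, with invariant factors (1,1,1,1,1,1,1,1,1,1,1,1,1,1,1,1,1,2).

Now H_k = ker ∂_k / im ∂_{k+1}, so:

  H_0: rank C_0 − rank ∂_1 = 9 − 8 = 1, and the invariant factors of ∂_1 are all 1, so H_0 ≅ Z.
  H_1: rank ker ∂_1 − rank ∂_2 = (27 − 8) − 18 = 1, and ∂_2 has invariant factor 2 > 1, so H_1 ≅ Z ⊕ Z/2.
  H_2: rank ker ∂_2 − rank ∂_3 = (18 − 18) − 0 = 0, and there is no ∂_3, so H_2 ≅ 0.

H_0 = Z,  H_1 = Z ⊕ Z/2,  H_2 = 0.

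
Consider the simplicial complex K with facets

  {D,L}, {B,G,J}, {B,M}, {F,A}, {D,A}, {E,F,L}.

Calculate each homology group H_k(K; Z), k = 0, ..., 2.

H_0 ≅ Z^2,  H_1 ≅ Z,  H_2 = 0.

We work with the vertex ordering A < B < D < E < F < G < J < L < M. The simplices of K, each written with vertices in increasing order, are:

  0-simplices (9): A, B, D, E, F, G, J, L, M
  1-simplices (10): AD, AF, BG, BJ, BM, DL, EF, EL, FL, GJ
  2-simplices (2): BGJ, EFL

giving chain groups C_0 ≅ Z^9, C_1 ≅ Z^10, C_2 ≅ Z^2.

The boundary map ∂_1: C_1 → C_0 sends each edge [p,q] (with p < q) to q − p.
The 9×10 boundary matrix has rank 7 and Smith normal form diag(1,1,1,1,1,1,1).

Boundary ∂_2: C_2 → C_1 sends each 2-simplex [p,q,r] to [q,r] − [p,r] + [p,q]. For instance
  ∂EFL = FL − EL + EF,
  ∂BGJ = GJ − BJ + BG.
The 10×2 boundary matrix has rank 2 and Smith normal form diag(1,1).

Now H_k = ker ∂_k / im ∂_{k+1}, so:

  H_0: rank C_0 − rank ∂_1 = 9 − 7 = 2, and the invariant factors of ∂_1 are all 1, so H_0 ≅ Z^2.
  H_1: rank ker ∂_1 − rank ∂_2 = (10 − 7) − 2 = 1, and the invariant factors of ∂_2 are all 1, so H_1 ≅ Z.
  H_2: rank ker ∂_2 − rank ∂_3 = (2 − 2) − 0 = 0, and there is no ∂_3, so H_2 ≅ 0.

As a check, the Euler characteristic is 9 − 10 + 2 = 1, which agrees with 2 − 1 + 0 = 1.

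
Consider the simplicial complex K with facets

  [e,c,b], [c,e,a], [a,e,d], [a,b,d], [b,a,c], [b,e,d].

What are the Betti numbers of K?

Fix the vertex order a < b < c < d < e and write every simplex with vertices in increasing order. Then dim K = 2 and the simplices of K are:

  0-simplices (5): a, b, c, d, e
  1-simplices (9): ab, ac, ad, ae, bc, bd, be, ce, de
  2-simplices (6): abc, abd, ace, ade, bce, bde

so the chain groups are C_0 ≅ Z^5, C_1 ≅ Z^9, C_2 ≅ Z^6.

The boundary map ∂_1: C_1 → C_0 is given by ∂[p,q] = [q] − [p]. For instance
  ∂de = e − d.
This gives a 5×9 integer matrix of rank 4; reducing to Smith normal form yields diagonal entries (1,1,1,1).

∂_2: C_2 → C_1 acts by ∂[p,q,r] = [q,r] − [p,r] + [p,q]. For instance
  ∂ade = de − ae + ad,
  ∂abc = bc − ac + ab.
As a 9×6 matrix over Z this has rank 5, with invariant factors (1,1,1,1,1).

Now H_k = ker ∂_k / im ∂_{k+1}, so:

  H_0: rank C_0 − rank ∂_1 = 5 − 4 = 1, and the invariant factors of ∂_1 are all 1, so H_0 = Z.
  H_1: rank ker ∂_1 − rank ∂_2 = (9 − 4) − 5 = 0, and the invariant factors of ∂_2 are all 1, so H_1 = 0.
  H_2: rank ker ∂_2 − rank ∂_3 = (6 − 5) − 0 = 1, and there is no ∂_3, so H_2 = Z.

As a check, the Euler characteristic is 5 − 9 + 6 = 2, which agrees with 1 − 0 + 1 = 2.
(K is a triangulation of the 2-sphere S^2.)

Hence the Betti numbers are b_0 = 1, b_1 = 0, b_2 = 1.

b_0 = 1, b_1 = 0, b_2 = 1.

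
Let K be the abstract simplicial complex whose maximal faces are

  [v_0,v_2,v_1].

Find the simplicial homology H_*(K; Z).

H_0 ≅ Z,  H_1 = 0,  H_2 = 0.

K has 3 vertices, 3 edges, 1 triangle.
rank ∂_0 = 0, rank ∂_1 = 2 ⇒ b_0 = 3 − 0 − 2 = 1; all invariant factors of ∂_1 are 1 so no torsion. So H_0 = Z.
rank ∂_1 = 2, rank ∂_2 = 1 ⇒ b_1 = 3 − 2 − 1 = 0; all invariant factors of ∂_2 are 1 so no torsion. So H_1 = 0.
rank ∂_2 = 1, rank ∂_3 = 0 ⇒ b_2 = 1 − 1 − 0 = 0. So H_2 = 0.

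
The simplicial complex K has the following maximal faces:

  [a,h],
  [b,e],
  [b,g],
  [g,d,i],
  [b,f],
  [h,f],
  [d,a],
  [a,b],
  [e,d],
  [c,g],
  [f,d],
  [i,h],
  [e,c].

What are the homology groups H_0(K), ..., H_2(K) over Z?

H_0 = Z,  H_1 = Z^6,  H_2 = 0.

Fix the vertex order a < b < c < d < e < f < g < h < i and write every simplex with vertices in increasing order. Then dim K = 2 and the simplices of K are:

  0-simplices (9): a, b, c, d, e, f, g, h, i
  1-simplices (15): ab, ad, ah, be, bf, bg, ce, cg, de, df, dg, di, fh, gi, hi
  2-simplices (1): dgi

Hence C_0 ≅ Z^9, C_1 ≅ Z^15, C_2 ≅ Z^1.

Boundary ∂_1: C_1 → C_0 sends each edge [p,q] (with p < q) to q − p. For instance
  ∂ad = d − a.
This gives a 9×15 integer matrix of rank 8; reducing to Smith normal form yields diagonal entries (1,1,1,1,1,1,1,1).

∂_2: C_2 → C_1 acts by ∂[p,q,r] = [q,r] − [p,r] + [p,q]. For instance
  ∂dgi = gi − di + dg.
As a 15×1 matrix over Z this has rank 1, with invariant factors (1).

Now H_k = ker ∂_k / im ∂_{k+1}, so:

  H_0: rank C_0 − rank ∂_1 = 9 − 8 = 1, and the invariant factors of ∂_1 are all 1, so H_0 = Z.
  H_1: rank ker ∂_1 − rank ∂_2 = (15 − 8) − 1 = 6, and the invariant factors of ∂_2 are all 1, so H_1 = Z^6.
  H_2: rank ker ∂_2 − rank ∂_3 = (1 − 1) − 0 = 0, and there is no ∂_3, so H_2 = 0.

As a check, the Euler characteristic is 9 − 15 + 1 = -5, which agrees with 1 − 6 + 0 = -5.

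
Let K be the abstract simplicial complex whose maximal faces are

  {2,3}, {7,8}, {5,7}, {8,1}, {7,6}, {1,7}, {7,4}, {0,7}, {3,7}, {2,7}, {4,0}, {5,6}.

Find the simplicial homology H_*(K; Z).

H_0 = Z,  H_1 = Z^4.

Take the total order 0 < 1 < 2 < 3 < 4 < 5 < 6 < 7 < 8 on the vertex set. Then K (dimension 1) consists of the simplices:

  0-simplices (9): [0], [1], [2], [3], [4], [5], [6], [7], [8]
  1-simplices (12): [0,4], [0,7], [1,7], [1,8], [2,3], [2,7], [3,7], [4,7], [5,6], [5,7], [6,7], [7,8]

so the chain groups are C_0 ≅ Z^9, C_1 ≅ Z^12.

Boundary ∂_1: C_1 → C_0 maps an edge to its endpoints' difference, ∂[p,q] = q − p. For instance
  ∂[5,7] = [7] − [5].
As a 9×12 matrix over Z this has rank 8, with invariant factors (1,1,1,1,1,1,1,1).

Computing H_k = (kernel of ∂_k) / (image of ∂_{k+1}):

  H_0: rank C_0 − rank ∂_1 = 9 − 8 = 1, and the invariant factors of ∂_1 are all 1, so H_0 = Z.
  H_1: rank ker ∂_1 − rank ∂_2 = (12 − 8) − 0 = 4, and there is no ∂_2, so H_1 = Z^4.

As a check, the Euler characteristic is 9 − 12 = -3, which agrees with 1 − 4 = -3.
(K is a triangulation of a wedge of 4 circles.)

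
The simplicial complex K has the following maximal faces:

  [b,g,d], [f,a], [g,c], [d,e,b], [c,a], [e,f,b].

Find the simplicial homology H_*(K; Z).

H_0 = Z,  H_1 = Z,  H_2 = 0.

Fix the vertex order a < b < c < d < e < f < g and write every simplex with vertices in increasing order. Then dim K = 2 and the simplices of K are:

  0-simplices (7): a, b, c, d, e, f, g
  1-simplices (10): ac, af, bd, be, bf, bg, cg, de, dg, ef
  2-simplices (3): bde, bdg, bef

Hence C_0 ≅ Z^7, C_1 ≅ Z^10, C_2 ≅ Z^3.

∂_1: C_1 → C_0 maps an edge to its endpoints' difference, ∂[p,q] = q − p. For instance
  ∂bf = f − b.
As a 7×10 matrix over Z this has rank 6, with invariant factors (1,1,1,1,1,1).

∂_2: C_2 → C_1 sends each 2-simplex [p,q,r] to [q,r] − [p,r] + [p,q]. For instance
  ∂bdg = dg − bg + bd,
  ∂bef = ef − bf + be.
As a 10×3 matrix over Z this has rank 3, with invariant factors (1,1,1).

Reading off H_k = ker ∂_k / im ∂_{k+1}:

  H_0: rank C_0 − rank ∂_1 = 7 − 6 = 1, and the invariant factors of ∂_1 are all 1, so H_0 = Z.
  H_1: rank ker ∂_1 − rank ∂_2 = (10 − 6) − 3 = 1, and the invariant factors of ∂_2 are all 1, so H_1 = Z.
  H_2: rank ker ∂_2 − rank ∂_3 = (3 − 3) − 0 = 0, and there is no ∂_3, so H_2 = 0.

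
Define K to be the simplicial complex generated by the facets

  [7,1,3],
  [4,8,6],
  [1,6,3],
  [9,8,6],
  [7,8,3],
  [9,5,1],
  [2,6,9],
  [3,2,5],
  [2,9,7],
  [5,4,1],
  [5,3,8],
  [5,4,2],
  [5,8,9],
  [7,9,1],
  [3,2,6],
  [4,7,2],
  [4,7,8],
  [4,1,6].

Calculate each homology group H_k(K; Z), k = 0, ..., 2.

H_0 = Z,  H_1 = Z^2,  H_2 = Z.

Fix the vertex order 1 < 2 < 3 < 4 < 5 < 6 < 7 < 8 < 9 and write every simplex with vertices in increasing order. Then dim K = 2 and the simplices of K are:

  0-simplices (9): [1], [2], [3], [4], [5], [6], [7], [8], [9]
  1-simplices (27): (27 of them)
  2-simplices (18): [1,3,6], [1,3,7], [1,4,5], [1,4,6], [1,5,9], [1,7,9], [2,3,5], [2,3,6], [2,4,5], [2,4,7], [2,6,9], [2,7,9], [3,5,8], [3,7,8], [4,6,8], [4,7,8], [5,8,9], [6,8,9]

so the chain groups are C_0 ≅ Z^9, C_1 ≅ Z^27, C_2 ≅ Z^18.

The boundary map ∂_1: C_1 → C_0 maps an edge to its endpoints' difference, ∂[p,q] = q − p.
The resulting 9×27 matrix has rank 8, and its Smith normal form has invariant factors (1,1,1,1,1,1,1,1).

The boundary map ∂_2: C_2 → C_1 maps a triangle to the signed sum of its edges. For instance
  ∂[4,6,8] = [6,8] − [4,8] + [4,6],
  ∂[1,3,7] = [3,7] − [1,7] + [1,3].
The 27×18 boundary matrix has rank 17 and Smith normal form diag(1,1,1,1,1,1,1,1,1,1,1,1,1,1,1,1,1).

Reading off H_k = ker ∂_k / im ∂_{k+1}:

  H_0: rank C_0 − rank ∂_1 = 9 − 8 = 1, and the invariant factors of ∂_1 are all 1, so H_0 = Z.
  H_1: rank ker ∂_1 − rank ∂_2 = (27 − 8) − 17 = 2, and the invariant factors of ∂_2 are all 1, so H_1 = Z^2.
  H_2: rank ker ∂_2 − rank ∂_3 = (18 − 17) − 0 = 1, and there is no ∂_3, so H_2 = Z.

As a check, the Euler characteristic is 9 − 27 + 18 = 0, which agrees with 1 − 2 + 1 = 0.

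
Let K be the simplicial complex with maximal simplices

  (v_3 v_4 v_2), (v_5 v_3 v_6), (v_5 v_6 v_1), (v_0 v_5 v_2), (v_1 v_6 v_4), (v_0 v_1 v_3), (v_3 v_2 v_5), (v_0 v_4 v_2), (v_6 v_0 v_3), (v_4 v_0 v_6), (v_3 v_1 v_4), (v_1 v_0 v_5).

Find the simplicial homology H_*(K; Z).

H_0 = Z,  H_1 = Z/2Z,  H_2 = 0.

We work with the vertex ordering v_0 < v_1 < v_2 < v_3 < v_4 < v_5 < v_6. The simplices of K, each written with vertices in increasing order, are:

  0-simplices (7): [v_0], [v_1], [v_2], [v_3], [v_4], [v_5], [v_6]
  1-simplices (18): (18 of them)
  2-simplices (12): (12 of them)

Hence C_0 ≅ Z^7, C_1 ≅ Z^18, C_2 ≅ Z^12.

The boundary map ∂_1: C_1 → C_0 is given by ∂[p,q] = [q] − [p].
This gives a 7×18 integer matrix of rank 6; reducing to Smith normal form yields diagonal entries (1,1,1,1,1,1).

∂_2: C_2 → C_1 sends each 2-simplex [p,q,r] to [q,r] − [p,r] + [p,q]. For instance
  ∂[v_2,v_3,v_4] = [v_3,v_4] − [v_2,v_4] + [v_2,v_3],
  ∂[v_0,v_3,v_6] = [v_3,v_6] − [v_0,v_6] + [v_0,v_3].
The 18×12 boundary matrix has rank 12 and Smith normal form diag(1,1,1,1,1,1,1,1,1,1,1,2).

From H_k ≅ ker(∂_k) / im(∂_{k+1}) we obtain:

  H_0: rank C_0 − rank ∂_1 = 7 − 6 = 1, and the invariant factors of ∂_1 are all 1, so H_0 = Z.
  H_1: rank ker ∂_1 − rank ∂_2 = (18 − 6) − 12 = 0, and ∂_2 has invariant factor 2 > 1, so H_1 = Z/2Z.
  H_2: rank ker ∂_2 − rank ∂_3 = (12 − 12) − 0 = 0, and there is no ∂_3, so H_2 = 0.

As a check, the Euler characteristic is 7 − 18 + 12 = 1, which agrees with 1 − 0 + 0 = 1.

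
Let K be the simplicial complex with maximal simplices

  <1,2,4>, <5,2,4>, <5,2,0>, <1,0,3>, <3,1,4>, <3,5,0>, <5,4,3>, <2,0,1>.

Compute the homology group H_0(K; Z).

H_0 = Z.

Take the total order 0 < 1 < 2 < 3 < 4 < 5 on the vertex set. Then K (dimension 2) consists of the simplices:

  0-simplices (6): [0], [1], [2], [3], [4], [5]
  1-simplices (12): [0,1], [0,2], [0,3], [0,5], [1,2], [1,3], [1,4], [2,4], [2,5], [3,4], [3,5], [4,5]
  2-simplices (8): [0,1,2], [0,1,3], [0,2,5], [0,3,5], [1,2,4], [1,3,4], [2,4,5], [3,4,5]

Hence C_0 ≅ Z^6, C_1 ≅ Z^12, C_2 ≅ Z^8.

Boundary ∂_1: C_1 → C_0 is given by ∂[p,q] = [q] − [p]. For instance
  ∂[1,3] = [3] − [1].
The resulting 6×12 matrix has rank 5, and its Smith normal form has invariant factors (1,1,1,1,1).

The boundary map ∂_2: C_2 → C_1 acts by ∂[p,q,r] = [q,r] − [p,r] + [p,q]. For instance
  ∂[0,1,3] = [1,3] − [0,3] + [0,1],
  ∂[1,3,4] = [3,4] − [1,4] + [1,3].
As a 12×8 matrix over Z this has rank 7, with invariant factors (1,1,1,1,1,1,1).

Reading off H_k = ker ∂_k / im ∂_{k+1}:

  H_0: rank C_0 − rank ∂_1 = 6 − 5 = 1, and the invariant factors of ∂_1 are all 1, so H_0 ≅ Z.

(K is a triangulation of the 2-sphere S^2.)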